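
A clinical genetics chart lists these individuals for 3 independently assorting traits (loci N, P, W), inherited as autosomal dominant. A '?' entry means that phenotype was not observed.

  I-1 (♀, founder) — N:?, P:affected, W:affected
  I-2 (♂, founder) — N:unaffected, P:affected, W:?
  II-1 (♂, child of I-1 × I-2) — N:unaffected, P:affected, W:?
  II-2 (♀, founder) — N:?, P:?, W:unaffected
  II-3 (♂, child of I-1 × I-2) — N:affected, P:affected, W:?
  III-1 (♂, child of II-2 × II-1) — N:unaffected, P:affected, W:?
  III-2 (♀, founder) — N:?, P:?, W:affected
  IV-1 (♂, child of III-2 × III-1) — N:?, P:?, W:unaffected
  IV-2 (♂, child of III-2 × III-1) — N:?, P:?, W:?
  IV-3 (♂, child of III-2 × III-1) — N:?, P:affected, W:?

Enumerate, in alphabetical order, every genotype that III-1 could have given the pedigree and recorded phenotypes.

III-1 ∈ {nn PP Ww, nn PP ww, nn Pp Ww, nn Pp ww}

N/I-1 ? ·: Nn
N/I-2 un ·: nn
N/II-1 un I-1×I-2: nn
N/II-2 ? ·: nn|Nn
N/II-3 aff I-1×I-2: Nn
N/III-1 un II-2×II-1: nn
N/III-2 ? ·: nn|Nn|NN
N/IV-1 ? III-2×III-1: nn|Nn
N/IV-2 ? III-2×III-1: nn|Nn
N/IV-3 ? III-2×III-1: nn|Nn
⇒ N over [I-1,I-2,II-1,II-2,II-3,III-1,III-2,IV-1,IV-2,IV-3]: 20 consistent
P/I-1 aff ·: Pp|PP
P/I-2 aff ·: Pp|PP
P/II-1 aff I-1×I-2: Pp|PP
P/II-2 ? ·: pp|Pp|PP
P/II-3 aff I-1×I-2: Pp|PP
P/III-1 aff II-2×II-1: Pp|PP
P/III-2 ? ·: pp|Pp|PP
P/IV-1 ? III-2×III-1: pp|Pp|PP
P/IV-2 ? III-2×III-1: pp|Pp|PP
P/IV-3 aff III-2×III-1: Pp|PP
⇒ P over [I-1,I-2,II-1,II-2,II-3,III-1,III-2,IV-1,IV-2,IV-3]: 1220 consistent
W/I-1 aff ·: Ww|WW
W/I-2 ? ·: ww|Ww|WW
W/II-1 ? I-1×I-2: ww|Ww|WW
W/II-2 un ·: ww
W/II-3 ? I-1×I-2: ww|Ww|WW
W/III-1 ? II-2×II-1: ww|Ww
W/III-2 aff ·: Ww
W/IV-1 un III-2×III-1: ww
W/IV-2 ? III-2×III-1: ww|Ww|WW
W/IV-3 ? III-2×III-1: ww|Ww|WW
⇒ W over [I-1,I-2,II-1,II-2,II-3,III-1,III-2,IV-1,IV-2,IV-3]: 222 consistent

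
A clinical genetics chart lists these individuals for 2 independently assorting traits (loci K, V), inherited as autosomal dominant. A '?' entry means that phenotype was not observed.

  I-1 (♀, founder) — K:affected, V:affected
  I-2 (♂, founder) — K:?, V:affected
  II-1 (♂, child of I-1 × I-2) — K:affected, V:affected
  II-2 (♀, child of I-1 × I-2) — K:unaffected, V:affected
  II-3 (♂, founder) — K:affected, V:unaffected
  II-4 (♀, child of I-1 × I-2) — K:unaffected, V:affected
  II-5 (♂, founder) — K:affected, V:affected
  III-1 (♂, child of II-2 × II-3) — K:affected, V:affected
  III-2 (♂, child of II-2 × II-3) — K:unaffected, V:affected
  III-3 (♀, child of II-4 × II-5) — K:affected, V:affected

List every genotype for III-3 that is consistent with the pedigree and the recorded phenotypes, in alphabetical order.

III-3 ∈ {Kk VV, Kk Vv}

K/I-1 aff ·: Kk
K/I-2 ? ·: kk|Kk
K/II-1 aff I-1×I-2: Kk|KK
K/II-2 un I-1×I-2: kk
K/II-3 aff ·: Kk
K/II-4 un I-1×I-2: kk
K/II-5 aff ·: Kk|KK
K/III-1 aff II-2×II-3: Kk
K/III-2 un II-2×II-3: kk
K/III-3 aff II-4×II-5: Kk
⇒ K over [I-1,I-2,II-1,II-2,II-3,II-4,II-5,III-1,III-2,III-3]: 6 consistent
V/I-1 aff ·: Vv|VV
V/I-2 aff ·: Vv|VV
V/II-1 aff I-1×I-2: Vv|VV
V/II-2 aff I-1×I-2: Vv|VV
V/II-3 un ·: vv
V/II-4 aff I-1×I-2: Vv|VV
V/II-5 aff ·: Vv|VV
V/III-1 aff II-2×II-3: Vv
V/III-2 aff II-2×II-3: Vv
V/III-3 aff II-4×II-5: Vv|VV
⇒ V over [I-1,I-2,II-1,II-2,II-3,II-4,II-5,III-1,III-2,III-3]: 87 consistent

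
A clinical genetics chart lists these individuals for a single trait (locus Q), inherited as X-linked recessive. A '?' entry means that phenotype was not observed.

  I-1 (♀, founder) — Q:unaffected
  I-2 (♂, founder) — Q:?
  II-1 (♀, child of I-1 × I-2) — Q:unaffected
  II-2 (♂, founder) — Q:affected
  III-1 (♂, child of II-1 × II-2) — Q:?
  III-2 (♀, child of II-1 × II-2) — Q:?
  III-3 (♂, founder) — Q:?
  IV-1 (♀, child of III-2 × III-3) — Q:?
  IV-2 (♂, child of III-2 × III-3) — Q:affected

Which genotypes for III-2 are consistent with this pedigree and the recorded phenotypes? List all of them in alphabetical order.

Q/I-1 un ·: X^QX^Q|X^QX^q
Q/I-2 ? ·: X^QY|X^qY
Q/II-1 un I-1×I-2: X^QX^Q|X^QX^q
Q/II-2 aff ·: X^qY
Q/III-1 ? II-1×II-2: X^QY|X^qY
Q/III-2 ? II-1×II-2: X^QX^q|X^qX^q
Q/III-3 ? ·: X^QY|X^qY
Q/IV-1 ? III-2×III-3: X^QX^Q|X^QX^q|X^qX^q
Q/IV-2 aff III-2×III-3: X^qY
⇒ Q over [I-1,I-2,II-1,II-2,III-1,III-2,III-3,IV-1,IV-2]: 44 consistent

III-2 ∈ {X^QX^q, X^qX^q}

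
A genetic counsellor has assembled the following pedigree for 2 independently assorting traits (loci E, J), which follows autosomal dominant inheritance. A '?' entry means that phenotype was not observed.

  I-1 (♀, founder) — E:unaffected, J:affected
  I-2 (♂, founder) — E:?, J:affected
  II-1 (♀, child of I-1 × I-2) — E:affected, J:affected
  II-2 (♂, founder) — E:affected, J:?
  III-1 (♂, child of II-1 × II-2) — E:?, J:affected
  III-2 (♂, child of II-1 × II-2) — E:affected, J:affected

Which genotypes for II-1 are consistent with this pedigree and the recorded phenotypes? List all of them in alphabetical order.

E/I-1 un ·: ee
E/I-2 ? ·: Ee|EE
E/II-1 aff I-1×I-2: Ee
E/II-2 aff ·: Ee|EE
E/III-1 ? II-1×II-2: ee|Ee|EE
E/III-2 aff II-1×II-2: Ee|EE
⇒ E over [I-1,I-2,II-1,II-2,III-1,III-2]: 20 consistent
J/I-1 aff ·: Jj|JJ
J/I-2 aff ·: Jj|JJ
J/II-1 aff I-1×I-2: Jj|JJ
J/II-2 ? ·: jj|Jj|JJ
J/III-1 aff II-1×II-2: Jj|JJ
J/III-2 aff II-1×II-2: Jj|JJ
⇒ J over [I-1,I-2,II-1,II-2,III-1,III-2]: 51 consistent

II-1 ∈ {Ee JJ, Ee Jj}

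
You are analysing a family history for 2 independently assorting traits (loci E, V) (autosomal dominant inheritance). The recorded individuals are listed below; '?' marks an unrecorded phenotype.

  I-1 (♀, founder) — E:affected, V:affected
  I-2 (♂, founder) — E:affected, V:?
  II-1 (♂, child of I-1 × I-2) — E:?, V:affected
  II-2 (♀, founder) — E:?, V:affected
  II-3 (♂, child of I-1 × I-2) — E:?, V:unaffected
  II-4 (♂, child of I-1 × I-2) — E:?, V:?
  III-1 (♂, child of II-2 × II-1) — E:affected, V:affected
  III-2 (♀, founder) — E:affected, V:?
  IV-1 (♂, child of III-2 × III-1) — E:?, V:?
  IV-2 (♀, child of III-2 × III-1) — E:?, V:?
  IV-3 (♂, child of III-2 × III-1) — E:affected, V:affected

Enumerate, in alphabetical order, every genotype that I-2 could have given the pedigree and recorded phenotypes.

E/I-1 aff ·: Ee|EE
E/I-2 aff ·: Ee|EE
E/II-1 ? I-1×I-2: ee|Ee|EE
E/II-2 ? ·: ee|Ee|EE
E/II-3 ? I-1×I-2: ee|Ee|EE
E/II-4 ? I-1×I-2: ee|Ee|EE
E/III-1 aff II-2×II-1: Ee|EE
E/III-2 aff ·: Ee|EE
E/IV-1 ? III-2×III-1: ee|Ee|EE
E/IV-2 ? III-2×III-1: ee|Ee|EE
E/IV-3 aff III-2×III-1: Ee|EE
⇒ E over [I-1,I-2,II-1,II-2,II-3,II-4,III-1,III-2,IV-1,IV-2,IV-3]: 3360 consistent
V/I-1 aff ·: Vv
V/I-2 ? ·: vv|Vv
V/II-1 aff I-1×I-2: Vv|VV
V/II-2 aff ·: Vv|VV
V/II-3 un I-1×I-2: vv
V/II-4 ? I-1×I-2: vv|Vv|VV
V/III-1 aff II-2×II-1: Vv|VV
V/III-2 ? ·: vv|Vv|VV
V/IV-1 ? III-2×III-1: vv|Vv|VV
V/IV-2 ? III-2×III-1: vv|Vv|VV
V/IV-3 aff III-2×III-1: Vv|VV
⇒ V over [I-1,I-2,II-1,II-2,II-3,II-4,III-1,III-2,IV-1,IV-2,IV-3]: 550 consistent

I-2 ∈ {EE Vv, EE vv, Ee Vv, Ee vv}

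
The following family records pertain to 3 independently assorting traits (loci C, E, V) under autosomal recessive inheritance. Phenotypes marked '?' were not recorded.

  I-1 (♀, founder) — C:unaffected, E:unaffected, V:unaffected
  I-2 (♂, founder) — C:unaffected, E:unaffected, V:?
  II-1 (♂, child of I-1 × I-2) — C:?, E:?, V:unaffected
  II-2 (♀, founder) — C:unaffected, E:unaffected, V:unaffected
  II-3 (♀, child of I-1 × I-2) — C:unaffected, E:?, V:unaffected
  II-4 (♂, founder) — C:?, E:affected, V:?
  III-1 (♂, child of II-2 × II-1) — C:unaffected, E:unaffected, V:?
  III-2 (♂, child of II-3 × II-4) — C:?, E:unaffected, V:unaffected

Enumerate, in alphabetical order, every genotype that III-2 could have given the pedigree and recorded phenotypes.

C/I-1 un ·: CC|Cc
C/I-2 un ·: CC|Cc
C/II-1 ? I-1×I-2: CC|Cc|cc
C/II-2 un ·: CC|Cc
C/II-3 un I-1×I-2: CC|Cc
C/II-4 ? ·: CC|Cc|cc
C/III-1 un II-2×II-1: CC|Cc
C/III-2 ? II-3×II-4: CC|Cc|cc
⇒ C over [I-1,I-2,II-1,II-2,II-3,II-4,III-1,III-2]: 265 consistent
E/I-1 un ·: EE|Ee
E/I-2 un ·: EE|Ee
E/II-1 ? I-1×I-2: EE|Ee|ee
E/II-2 un ·: EE|Ee
E/II-3 ? I-1×I-2: EE|Ee
E/II-4 aff ·: ee
E/III-1 un II-2×II-1: EE|Ee
E/III-2 un II-3×II-4: Ee
⇒ E over [I-1,I-2,II-1,II-2,II-3,II-4,III-1,III-2]: 49 consistent
V/I-1 un ·: VV|Vv
V/I-2 ? ·: VV|Vv|vv
V/II-1 un I-1×I-2: VV|Vv
V/II-2 un ·: VV|Vv
V/II-3 un I-1×I-2: VV|Vv
V/II-4 ? ·: VV|Vv|vv
V/III-1 ? II-2×II-1: VV|Vv|vv
V/III-2 un II-3×II-4: VV|Vv
⇒ V over [I-1,I-2,II-1,II-2,II-3,II-4,III-1,III-2]: 278 consistent

III-2 ∈ {CC Ee VV, CC Ee Vv, Cc Ee VV, Cc Ee Vv, cc Ee VV, cc Ee Vv}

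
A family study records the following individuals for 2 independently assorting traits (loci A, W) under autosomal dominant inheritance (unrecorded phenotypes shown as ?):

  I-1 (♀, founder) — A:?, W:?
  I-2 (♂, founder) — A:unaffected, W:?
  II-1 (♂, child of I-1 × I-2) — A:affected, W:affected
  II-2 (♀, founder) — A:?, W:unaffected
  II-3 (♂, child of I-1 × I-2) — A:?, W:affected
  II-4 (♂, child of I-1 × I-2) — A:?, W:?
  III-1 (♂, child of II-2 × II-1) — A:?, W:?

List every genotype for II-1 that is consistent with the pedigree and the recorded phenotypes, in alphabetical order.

A/I-1 ? ·: Aa|AA
A/I-2 un ·: aa
A/II-1 aff I-1×I-2: Aa
A/II-2 ? ·: aa|Aa|AA
A/II-3 ? I-1×I-2: aa|Aa
A/II-4 ? I-1×I-2: aa|Aa
A/III-1 ? II-2×II-1: aa|Aa|AA
⇒ A over [I-1,I-2,II-1,II-2,II-3,II-4,III-1]: 35 consistent
W/I-1 ? ·: ww|Ww|WW
W/I-2 ? ·: ww|Ww|WW
W/II-1 aff I-1×I-2: Ww|WW
W/II-2 un ·: ww
W/II-3 aff I-1×I-2: Ww|WW
W/II-4 ? I-1×I-2: ww|Ww|WW
W/III-1 ? II-2×II-1: ww|Ww
⇒ W over [I-1,I-2,II-1,II-2,II-3,II-4,III-1]: 55 consistent

II-1 ∈ {Aa WW, Aa Ww}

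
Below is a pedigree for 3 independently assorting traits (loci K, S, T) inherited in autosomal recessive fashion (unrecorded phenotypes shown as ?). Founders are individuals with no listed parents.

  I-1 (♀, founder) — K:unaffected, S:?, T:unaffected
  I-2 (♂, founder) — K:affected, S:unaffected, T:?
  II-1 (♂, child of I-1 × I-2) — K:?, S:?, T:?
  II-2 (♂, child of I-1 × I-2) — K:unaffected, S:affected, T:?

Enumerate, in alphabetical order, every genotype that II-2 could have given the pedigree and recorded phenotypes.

II-2 ∈ {Kk ss TT, Kk ss Tt, Kk ss tt}

K/I-1 un ·: KK|Kk
K/I-2 aff ·: kk
K/II-1 ? I-1×I-2: Kk|kk
K/II-2 un I-1×I-2: Kk
⇒ K over [I-1,I-2,II-1,II-2]: 3 consistent
S/I-1 ? ·: Ss|ss
S/I-2 un ·: Ss
S/II-1 ? I-1×I-2: SS|Ss|ss
S/II-2 aff I-1×I-2: ss
⇒ S over [I-1,I-2,II-1,II-2]: 5 consistent
T/I-1 un ·: TT|Tt
T/I-2 ? ·: TT|Tt|tt
T/II-1 ? I-1×I-2: TT|Tt|tt
T/II-2 ? I-1×I-2: TT|Tt|tt
⇒ T over [I-1,I-2,II-1,II-2]: 23 consistent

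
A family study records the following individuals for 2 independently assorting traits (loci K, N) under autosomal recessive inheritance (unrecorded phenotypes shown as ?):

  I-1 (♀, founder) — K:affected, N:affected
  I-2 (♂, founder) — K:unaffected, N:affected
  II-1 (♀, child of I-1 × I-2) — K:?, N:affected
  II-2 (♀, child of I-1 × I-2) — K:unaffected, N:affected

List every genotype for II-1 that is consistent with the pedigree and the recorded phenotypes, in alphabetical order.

II-1 ∈ {Kk nn, kk nn}

K/I-1 aff ·: kk
K/I-2 un ·: KK|Kk
K/II-1 ? I-1×I-2: Kk|kk
K/II-2 un I-1×I-2: Kk
⇒ K over [I-1,I-2,II-1,II-2]: 3 consistent
N/I-1 aff ·: nn
N/I-2 aff ·: nn
N/II-1 aff I-1×I-2: nn
N/II-2 aff I-1×I-2: nn
⇒ N over [I-1,I-2,II-1,II-2]: 1 consistent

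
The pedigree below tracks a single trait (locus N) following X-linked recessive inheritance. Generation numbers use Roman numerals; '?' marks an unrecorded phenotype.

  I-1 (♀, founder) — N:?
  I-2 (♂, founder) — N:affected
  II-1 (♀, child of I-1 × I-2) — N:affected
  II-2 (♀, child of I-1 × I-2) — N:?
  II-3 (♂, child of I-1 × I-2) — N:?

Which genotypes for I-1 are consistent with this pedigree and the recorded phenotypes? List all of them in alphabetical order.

I-1 ∈ {X^NX^n, X^nX^n}

N/I-1 ? ·: X^NX^n|X^nX^n
N/I-2 aff ·: X^nY
N/II-1 aff I-1×I-2: X^nX^n
N/II-2 ? I-1×I-2: X^NX^n|X^nX^n
N/II-3 ? I-1×I-2: X^NY|X^nY
⇒ N over [I-1,I-2,II-1,II-2,II-3]: 5 consistent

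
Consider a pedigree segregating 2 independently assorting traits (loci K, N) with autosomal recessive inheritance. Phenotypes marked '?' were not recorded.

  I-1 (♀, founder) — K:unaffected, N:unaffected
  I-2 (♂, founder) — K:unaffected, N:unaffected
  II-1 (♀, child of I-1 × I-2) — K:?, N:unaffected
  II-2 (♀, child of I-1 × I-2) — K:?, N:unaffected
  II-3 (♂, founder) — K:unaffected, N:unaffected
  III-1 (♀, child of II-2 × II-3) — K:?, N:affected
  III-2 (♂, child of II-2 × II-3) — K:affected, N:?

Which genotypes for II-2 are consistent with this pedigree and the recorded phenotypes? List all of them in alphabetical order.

K/I-1 un ·: KK|Kk
K/I-2 un ·: KK|Kk
K/II-1 ? I-1×I-2: KK|Kk|kk
K/II-2 ? I-1×I-2: Kk|kk
K/II-3 un ·: Kk
K/III-1 ? II-2×II-3: KK|Kk|kk
K/III-2 aff II-2×II-3: kk
⇒ K over [I-1,I-2,II-1,II-2,II-3,III-1,III-2]: 27 consistent
N/I-1 un ·: NN|Nn
N/I-2 un ·: NN|Nn
N/II-1 un I-1×I-2: NN|Nn
N/II-2 un I-1×I-2: Nn
N/II-3 un ·: Nn
N/III-1 aff II-2×II-3: nn
N/III-2 ? II-2×II-3: NN|Nn|nn
⇒ N over [I-1,I-2,II-1,II-2,II-3,III-1,III-2]: 18 consistent

II-2 ∈ {Kk Nn, kk Nn}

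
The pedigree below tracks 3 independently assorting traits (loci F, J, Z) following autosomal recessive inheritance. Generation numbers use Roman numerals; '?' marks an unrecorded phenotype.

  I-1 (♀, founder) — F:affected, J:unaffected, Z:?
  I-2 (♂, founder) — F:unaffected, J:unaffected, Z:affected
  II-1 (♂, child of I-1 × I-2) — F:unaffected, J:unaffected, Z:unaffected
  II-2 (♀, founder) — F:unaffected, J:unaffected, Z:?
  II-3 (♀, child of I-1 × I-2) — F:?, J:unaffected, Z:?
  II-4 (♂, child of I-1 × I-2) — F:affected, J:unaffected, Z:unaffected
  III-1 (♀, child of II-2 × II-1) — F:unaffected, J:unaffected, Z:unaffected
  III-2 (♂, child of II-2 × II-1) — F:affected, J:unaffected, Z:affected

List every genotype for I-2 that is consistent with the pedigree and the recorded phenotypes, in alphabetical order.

F/I-1 aff ·: ff
F/I-2 un ·: Ff
F/II-1 un I-1×I-2: Ff
F/II-2 un ·: Ff
F/II-3 ? I-1×I-2: Ff|ff
F/II-4 aff I-1×I-2: ff
F/III-1 un II-2×II-1: FF|Ff
F/III-2 aff II-2×II-1: ff
⇒ F over [I-1,I-2,II-1,II-2,II-3,II-4,III-1,III-2]: 4 consistent
J/I-1 un ·: JJ|Jj
J/I-2 un ·: JJ|Jj
J/II-1 un I-1×I-2: JJ|Jj
J/II-2 un ·: JJ|Jj
J/II-3 un I-1×I-2: JJ|Jj
J/II-4 un I-1×I-2: JJ|Jj
J/III-1 un II-2×II-1: JJ|Jj
J/III-2 un II-2×II-1: JJ|Jj
⇒ J over [I-1,I-2,II-1,II-2,II-3,II-4,III-1,III-2]: 161 consistent
Z/I-1 ? ·: ZZ|Zz
Z/I-2 aff ·: zz
Z/II-1 un I-1×I-2: Zz
Z/II-2 ? ·: Zz|zz
Z/II-3 ? I-1×I-2: Zz|zz
Z/II-4 un I-1×I-2: Zz
Z/III-1 un II-2×II-1: ZZ|Zz
Z/III-2 aff II-2×II-1: zz
⇒ Z over [I-1,I-2,II-1,II-2,II-3,II-4,III-1,III-2]: 9 consistent

I-2 ∈ {Ff JJ zz, Ff Jj zz}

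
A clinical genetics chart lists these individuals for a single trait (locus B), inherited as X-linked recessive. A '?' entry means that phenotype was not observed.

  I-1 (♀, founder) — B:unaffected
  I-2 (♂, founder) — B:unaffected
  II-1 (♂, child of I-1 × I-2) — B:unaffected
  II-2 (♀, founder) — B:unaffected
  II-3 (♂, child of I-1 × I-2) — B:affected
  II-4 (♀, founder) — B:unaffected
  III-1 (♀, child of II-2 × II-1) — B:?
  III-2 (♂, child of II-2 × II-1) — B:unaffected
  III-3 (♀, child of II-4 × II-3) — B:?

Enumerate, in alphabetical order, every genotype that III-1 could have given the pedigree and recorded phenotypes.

B/I-1 un ·: X^BX^b
B/I-2 un ·: X^BY
B/II-1 un I-1×I-2: X^BY
B/II-2 un ·: X^BX^B|X^BX^b
B/II-3 aff I-1×I-2: X^bY
B/II-4 un ·: X^BX^B|X^BX^b
B/III-1 ? II-2×II-1: X^BX^B|X^BX^b
B/III-2 un II-2×II-1: X^BY
B/III-3 ? II-4×II-3: X^BX^b|X^bX^b
⇒ B over [I-1,I-2,II-1,II-2,II-3,II-4,III-1,III-2,III-3]: 9 consistent

III-1 ∈ {X^BX^B, X^BX^b}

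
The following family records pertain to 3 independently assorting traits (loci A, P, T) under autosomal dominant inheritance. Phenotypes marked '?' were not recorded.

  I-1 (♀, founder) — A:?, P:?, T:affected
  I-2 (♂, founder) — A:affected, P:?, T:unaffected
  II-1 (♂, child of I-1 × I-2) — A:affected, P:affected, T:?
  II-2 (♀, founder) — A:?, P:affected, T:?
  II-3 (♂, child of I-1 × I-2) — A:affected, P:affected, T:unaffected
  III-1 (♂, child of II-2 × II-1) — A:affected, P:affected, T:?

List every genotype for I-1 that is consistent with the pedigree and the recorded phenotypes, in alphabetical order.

I-1 ∈ {AA PP Tt, AA Pp Tt, AA pp Tt, Aa PP Tt, Aa Pp Tt, Aa pp Tt, aa PP Tt, aa Pp Tt, aa pp Tt}

A/I-1 ? ·: aa|Aa|AA
A/I-2 aff ·: Aa|AA
A/II-1 aff I-1×I-2: Aa|AA
A/II-2 ? ·: aa|Aa|AA
A/II-3 aff I-1×I-2: Aa|AA
A/III-1 aff II-2×II-1: Aa|AA
⇒ A over [I-1,I-2,II-1,II-2,II-3,III-1]: 68 consistent
P/I-1 ? ·: pp|Pp|PP
P/I-2 ? ·: pp|Pp|PP
P/II-1 aff I-1×I-2: Pp|PP
P/II-2 aff ·: Pp|PP
P/II-3 aff I-1×I-2: Pp|PP
P/III-1 aff II-2×II-1: Pp|PP
⇒ P over [I-1,I-2,II-1,II-2,II-3,III-1]: 61 consistent
T/I-1 aff ·: Tt
T/I-2 un ·: tt
T/II-1 ? I-1×I-2: tt|Tt
T/II-2 ? ·: tt|Tt|TT
T/II-3 un I-1×I-2: tt
T/III-1 ? II-2×II-1: tt|Tt|TT
⇒ T over [I-1,I-2,II-1,II-2,II-3,III-1]: 11 consistent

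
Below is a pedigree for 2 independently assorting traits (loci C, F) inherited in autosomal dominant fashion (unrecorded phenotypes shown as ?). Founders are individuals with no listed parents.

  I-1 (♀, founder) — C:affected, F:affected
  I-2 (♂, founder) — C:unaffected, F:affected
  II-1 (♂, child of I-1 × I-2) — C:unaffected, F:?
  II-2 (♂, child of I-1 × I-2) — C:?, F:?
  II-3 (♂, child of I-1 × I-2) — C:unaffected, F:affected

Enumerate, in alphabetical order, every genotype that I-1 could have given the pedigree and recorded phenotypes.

I-1 ∈ {Cc FF, Cc Ff}

C/I-1 aff ·: Cc
C/I-2 un ·: cc
C/II-1 un I-1×I-2: cc
C/II-2 ? I-1×I-2: cc|Cc
C/II-3 un I-1×I-2: cc
⇒ C over [I-1,I-2,II-1,II-2,II-3]: 2 consistent
F/I-1 aff ·: Ff|FF
F/I-2 aff ·: Ff|FF
F/II-1 ? I-1×I-2: ff|Ff|FF
F/II-2 ? I-1×I-2: ff|Ff|FF
F/II-3 aff I-1×I-2: Ff|FF
⇒ F over [I-1,I-2,II-1,II-2,II-3]: 35 consistent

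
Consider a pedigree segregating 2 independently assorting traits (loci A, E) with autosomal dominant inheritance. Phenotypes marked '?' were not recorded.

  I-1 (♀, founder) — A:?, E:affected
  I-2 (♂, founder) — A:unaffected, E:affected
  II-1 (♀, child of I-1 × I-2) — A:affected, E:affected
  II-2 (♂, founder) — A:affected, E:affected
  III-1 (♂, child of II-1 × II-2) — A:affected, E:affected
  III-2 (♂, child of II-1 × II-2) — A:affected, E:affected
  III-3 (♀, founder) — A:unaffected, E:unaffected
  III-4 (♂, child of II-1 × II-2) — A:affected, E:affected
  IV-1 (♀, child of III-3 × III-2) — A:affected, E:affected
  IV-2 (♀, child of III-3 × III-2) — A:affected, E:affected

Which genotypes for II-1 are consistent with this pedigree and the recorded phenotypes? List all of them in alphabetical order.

A/I-1 ? ·: Aa|AA
A/I-2 un ·: aa
A/II-1 aff I-1×I-2: Aa
A/II-2 aff ·: Aa|AA
A/III-1 aff II-1×II-2: Aa|AA
A/III-2 aff II-1×II-2: Aa|AA
A/III-3 un ·: aa
A/III-4 aff II-1×II-2: Aa|AA
A/IV-1 aff III-3×III-2: Aa
A/IV-2 aff III-3×III-2: Aa
⇒ A over [I-1,I-2,II-1,II-2,III-1,III-2,III-3,III-4,IV-1,IV-2]: 32 consistent
E/I-1 aff ·: Ee|EE
E/I-2 aff ·: Ee|EE
E/II-1 aff I-1×I-2: Ee|EE
E/II-2 aff ·: Ee|EE
E/III-1 aff II-1×II-2: Ee|EE
E/III-2 aff II-1×II-2: Ee|EE
E/III-3 un ·: ee
E/III-4 aff II-1×II-2: Ee|EE
E/IV-1 aff III-3×III-2: Ee
E/IV-2 aff III-3×III-2: Ee
⇒ E over [I-1,I-2,II-1,II-2,III-1,III-2,III-3,III-4,IV-1,IV-2]: 84 consistent

II-1 ∈ {Aa EE, Aa Ee}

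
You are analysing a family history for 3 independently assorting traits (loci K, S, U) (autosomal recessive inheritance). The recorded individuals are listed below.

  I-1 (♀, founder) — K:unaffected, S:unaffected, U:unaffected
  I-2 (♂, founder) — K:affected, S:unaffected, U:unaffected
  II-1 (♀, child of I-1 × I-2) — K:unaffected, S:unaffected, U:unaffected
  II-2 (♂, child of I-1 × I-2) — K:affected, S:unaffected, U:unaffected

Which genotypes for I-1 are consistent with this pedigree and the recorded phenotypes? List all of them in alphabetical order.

I-1 ∈ {Kk SS UU, Kk SS Uu, Kk Ss UU, Kk Ss Uu}

K/I-1 un ·: Kk
K/I-2 aff ·: kk
K/II-1 un I-1×I-2: Kk
K/II-2 aff I-1×I-2: kk
⇒ K over [I-1,I-2,II-1,II-2]: 1 consistent
S/I-1 un ·: SS|Ss
S/I-2 un ·: SS|Ss
S/II-1 un I-1×I-2: SS|Ss
S/II-2 un I-1×I-2: SS|Ss
⇒ S over [I-1,I-2,II-1,II-2]: 13 consistent
U/I-1 un ·: UU|Uu
U/I-2 un ·: UU|Uu
U/II-1 un I-1×I-2: UU|Uu
U/II-2 un I-1×I-2: UU|Uu
⇒ U over [I-1,I-2,II-1,II-2]: 13 consistent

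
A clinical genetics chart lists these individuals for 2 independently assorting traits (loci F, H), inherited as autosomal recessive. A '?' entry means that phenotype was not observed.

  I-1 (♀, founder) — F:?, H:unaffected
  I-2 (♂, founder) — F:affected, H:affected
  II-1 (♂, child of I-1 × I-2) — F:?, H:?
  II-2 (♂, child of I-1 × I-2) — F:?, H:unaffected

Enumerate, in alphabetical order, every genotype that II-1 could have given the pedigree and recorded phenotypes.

II-1 ∈ {Ff Hh, Ff hh, ff Hh, ff hh}

F/I-1 ? ·: FF|Ff|ff
F/I-2 aff ·: ff
F/II-1 ? I-1×I-2: Ff|ff
F/II-2 ? I-1×I-2: Ff|ff
⇒ F over [I-1,I-2,II-1,II-2]: 6 consistent
H/I-1 un ·: HH|Hh
H/I-2 aff ·: hh
H/II-1 ? I-1×I-2: Hh|hh
H/II-2 un I-1×I-2: Hh
⇒ H over [I-1,I-2,II-1,II-2]: 3 consistent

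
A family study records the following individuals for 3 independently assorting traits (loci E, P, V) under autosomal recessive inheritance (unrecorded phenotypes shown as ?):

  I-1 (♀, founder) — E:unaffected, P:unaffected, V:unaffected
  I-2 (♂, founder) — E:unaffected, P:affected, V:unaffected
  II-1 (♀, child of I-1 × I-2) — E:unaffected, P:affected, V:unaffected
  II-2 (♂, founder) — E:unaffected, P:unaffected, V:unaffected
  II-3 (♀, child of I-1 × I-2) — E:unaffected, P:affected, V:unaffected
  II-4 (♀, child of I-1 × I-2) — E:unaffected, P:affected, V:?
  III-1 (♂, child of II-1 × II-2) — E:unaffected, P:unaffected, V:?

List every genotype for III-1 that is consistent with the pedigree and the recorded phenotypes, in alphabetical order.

III-1 ∈ {EE Pp VV, EE Pp Vv, EE Pp vv, Ee Pp VV, Ee Pp Vv, Ee Pp vv}

E/I-1 un ·: EE|Ee
E/I-2 un ·: EE|Ee
E/II-1 un I-1×I-2: EE|Ee
E/II-2 un ·: EE|Ee
E/II-3 un I-1×I-2: EE|Ee
E/II-4 un I-1×I-2: EE|Ee
E/III-1 un II-1×II-2: EE|Ee
⇒ E over [I-1,I-2,II-1,II-2,II-3,II-4,III-1]: 87 consistent
P/I-1 un ·: Pp
P/I-2 aff ·: pp
P/II-1 aff I-1×I-2: pp
P/II-2 un ·: PP|Pp
P/II-3 aff I-1×I-2: pp
P/II-4 aff I-1×I-2: pp
P/III-1 un II-1×II-2: Pp
⇒ P over [I-1,I-2,II-1,II-2,II-3,II-4,III-1]: 2 consistent
V/I-1 un ·: VV|Vv
V/I-2 un ·: VV|Vv
V/II-1 un I-1×I-2: VV|Vv
V/II-2 un ·: VV|Vv
V/II-3 un I-1×I-2: VV|Vv
V/II-4 ? I-1×I-2: VV|Vv|vv
V/III-1 ? II-1×II-2: VV|Vv|vv
⇒ V over [I-1,I-2,II-1,II-2,II-3,II-4,III-1]: 115 consistent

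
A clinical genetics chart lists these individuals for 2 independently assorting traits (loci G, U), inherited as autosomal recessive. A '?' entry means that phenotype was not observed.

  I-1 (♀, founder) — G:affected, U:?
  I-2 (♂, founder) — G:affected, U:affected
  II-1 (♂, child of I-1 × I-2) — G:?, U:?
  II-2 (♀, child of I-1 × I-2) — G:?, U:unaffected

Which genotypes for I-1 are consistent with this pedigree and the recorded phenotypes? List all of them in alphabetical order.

G/I-1 aff ·: gg
G/I-2 aff ·: gg
G/II-1 ? I-1×I-2: gg
G/II-2 ? I-1×I-2: gg
⇒ G over [I-1,I-2,II-1,II-2]: 1 consistent
U/I-1 ? ·: UU|Uu
U/I-2 aff ·: uu
U/II-1 ? I-1×I-2: Uu|uu
U/II-2 un I-1×I-2: Uu
⇒ U over [I-1,I-2,II-1,II-2]: 3 consistent

I-1 ∈ {gg UU, gg Uu}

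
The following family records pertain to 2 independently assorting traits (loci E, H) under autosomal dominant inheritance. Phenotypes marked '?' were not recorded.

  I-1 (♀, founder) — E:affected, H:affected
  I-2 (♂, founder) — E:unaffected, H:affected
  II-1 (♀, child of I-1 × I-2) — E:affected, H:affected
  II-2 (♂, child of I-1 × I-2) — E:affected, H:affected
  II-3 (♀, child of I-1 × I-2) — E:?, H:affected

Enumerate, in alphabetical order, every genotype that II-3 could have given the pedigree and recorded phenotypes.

II-3 ∈ {Ee HH, Ee Hh, ee HH, ee Hh}

E/I-1 aff ·: Ee|EE
E/I-2 un ·: ee
E/II-1 aff I-1×I-2: Ee
E/II-2 aff I-1×I-2: Ee
E/II-3 ? I-1×I-2: ee|Ee
⇒ E over [I-1,I-2,II-1,II-2,II-3]: 3 consistent
H/I-1 aff ·: Hh|HH
H/I-2 aff ·: Hh|HH
H/II-1 aff I-1×I-2: Hh|HH
H/II-2 aff I-1×I-2: Hh|HH
H/II-3 aff I-1×I-2: Hh|HH
⇒ H over [I-1,I-2,II-1,II-2,II-3]: 25 consistent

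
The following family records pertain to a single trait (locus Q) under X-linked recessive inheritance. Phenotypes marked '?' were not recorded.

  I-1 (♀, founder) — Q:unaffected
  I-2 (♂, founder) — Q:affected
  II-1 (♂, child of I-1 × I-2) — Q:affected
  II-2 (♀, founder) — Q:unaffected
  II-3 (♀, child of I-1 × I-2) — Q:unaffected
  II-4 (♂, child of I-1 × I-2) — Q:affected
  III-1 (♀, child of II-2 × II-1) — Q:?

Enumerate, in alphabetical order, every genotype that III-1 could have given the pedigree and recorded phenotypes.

III-1 ∈ {X^QX^q, X^qX^q}

Q/I-1 un ·: X^QX^q
Q/I-2 aff ·: X^qY
Q/II-1 aff I-1×I-2: X^qY
Q/II-2 un ·: X^QX^Q|X^QX^q
Q/II-3 un I-1×I-2: X^QX^q
Q/II-4 aff I-1×I-2: X^qY
Q/III-1 ? II-2×II-1: X^QX^q|X^qX^q
⇒ Q over [I-1,I-2,II-1,II-2,II-3,II-4,III-1]: 3 consistent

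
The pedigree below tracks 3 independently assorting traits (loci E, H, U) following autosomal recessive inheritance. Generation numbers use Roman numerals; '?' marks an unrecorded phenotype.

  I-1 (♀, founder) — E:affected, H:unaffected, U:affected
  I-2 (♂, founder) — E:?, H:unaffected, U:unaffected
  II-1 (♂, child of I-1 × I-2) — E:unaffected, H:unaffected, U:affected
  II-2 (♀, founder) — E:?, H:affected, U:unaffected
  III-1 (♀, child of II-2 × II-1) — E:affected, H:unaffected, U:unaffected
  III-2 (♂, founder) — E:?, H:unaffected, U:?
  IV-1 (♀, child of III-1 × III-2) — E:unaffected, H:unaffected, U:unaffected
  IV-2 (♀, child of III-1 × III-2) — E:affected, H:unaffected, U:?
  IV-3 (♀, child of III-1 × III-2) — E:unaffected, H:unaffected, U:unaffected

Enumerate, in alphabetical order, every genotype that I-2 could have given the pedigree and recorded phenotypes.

I-2 ∈ {EE HH Uu, EE Hh Uu, Ee HH Uu, Ee Hh Uu}

E/I-1 aff ·: ee
E/I-2 ? ·: EE|Ee
E/II-1 un I-1×I-2: Ee
E/II-2 ? ·: Ee|ee
E/III-1 aff II-2×II-1: ee
E/III-2 ? ·: Ee
E/IV-1 un III-1×III-2: Ee
E/IV-2 aff III-1×III-2: ee
E/IV-3 un III-1×III-2: Ee
⇒ E over [I-1,I-2,II-1,II-2,III-1,III-2,IV-1,IV-2,IV-3]: 4 consistent
H/I-1 un ·: HH|Hh
H/I-2 un ·: HH|Hh
H/II-1 un I-1×I-2: HH|Hh
H/II-2 aff ·: hh
H/III-1 un II-2×II-1: Hh
H/III-2 un ·: HH|Hh
H/IV-1 un III-1×III-2: HH|Hh
H/IV-2 un III-1×III-2: HH|Hh
H/IV-3 un III-1×III-2: HH|Hh
⇒ H over [I-1,I-2,II-1,II-2,III-1,III-2,IV-1,IV-2,IV-3]: 112 consistent
U/I-1 aff ·: uu
U/I-2 un ·: Uu
U/II-1 aff I-1×I-2: uu
U/II-2 un ·: UU|Uu
U/III-1 un II-2×II-1: Uu
U/III-2 ? ·: UU|Uu|uu
U/IV-1 un III-1×III-2: UU|Uu
U/IV-2 ? III-1×III-2: UU|Uu|uu
U/IV-3 un III-1×III-2: UU|Uu
⇒ U over [I-1,I-2,II-1,II-2,III-1,III-2,IV-1,IV-2,IV-3]: 44 consistent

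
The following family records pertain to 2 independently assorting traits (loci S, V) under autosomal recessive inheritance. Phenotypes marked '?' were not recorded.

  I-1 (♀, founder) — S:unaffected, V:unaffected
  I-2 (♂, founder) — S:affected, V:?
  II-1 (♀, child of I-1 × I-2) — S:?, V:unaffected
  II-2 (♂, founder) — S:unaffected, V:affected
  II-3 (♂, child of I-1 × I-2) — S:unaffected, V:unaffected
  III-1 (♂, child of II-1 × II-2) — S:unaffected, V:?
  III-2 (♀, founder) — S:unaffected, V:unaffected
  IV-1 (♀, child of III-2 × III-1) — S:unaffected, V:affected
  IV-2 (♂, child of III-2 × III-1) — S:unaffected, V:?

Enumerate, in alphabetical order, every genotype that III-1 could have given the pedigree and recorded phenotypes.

S/I-1 un ·: SS|Ss
S/I-2 aff ·: ss
S/II-1 ? I-1×I-2: Ss|ss
S/II-2 un ·: SS|Ss
S/II-3 un I-1×I-2: Ss
S/III-1 un II-1×II-2: SS|Ss
S/III-2 un ·: SS|Ss
S/IV-1 un III-2×III-1: SS|Ss
S/IV-2 un III-2×III-1: SS|Ss
⇒ S over [I-1,I-2,II-1,II-2,II-3,III-1,III-2,IV-1,IV-2]: 68 consistent
V/I-1 un ·: VV|Vv
V/I-2 ? ·: VV|Vv|vv
V/II-1 un I-1×I-2: VV|Vv
V/II-2 aff ·: vv
V/II-3 un I-1×I-2: VV|Vv
V/III-1 ? II-1×II-2: Vv|vv
V/III-2 un ·: Vv
V/IV-1 aff III-2×III-1: vv
V/IV-2 ? III-2×III-1: VV|Vv|vv
⇒ V over [I-1,I-2,II-1,II-2,II-3,III-1,III-2,IV-1,IV-2]: 61 consistent

III-1 ∈ {SS Vv, SS vv, Ss Vv, Ss vv}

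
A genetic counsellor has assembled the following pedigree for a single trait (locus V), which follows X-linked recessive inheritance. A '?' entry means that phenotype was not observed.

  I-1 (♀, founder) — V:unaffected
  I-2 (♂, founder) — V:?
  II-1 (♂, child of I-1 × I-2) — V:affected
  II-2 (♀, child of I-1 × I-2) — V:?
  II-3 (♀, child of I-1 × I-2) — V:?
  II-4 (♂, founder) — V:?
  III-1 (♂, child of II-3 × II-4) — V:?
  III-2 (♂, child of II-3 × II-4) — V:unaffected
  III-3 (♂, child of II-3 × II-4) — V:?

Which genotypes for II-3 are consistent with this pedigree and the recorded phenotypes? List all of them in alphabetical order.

II-3 ∈ {X^VX^V, X^VX^v}

V/I-1 un ·: X^VX^v
V/I-2 ? ·: X^VY|X^vY
V/II-1 aff I-1×I-2: X^vY
V/II-2 ? I-1×I-2: X^VX^V|X^VX^v|X^vX^v
V/II-3 ? I-1×I-2: X^VX^V|X^VX^v
V/II-4 ? ·: X^VY|X^vY
V/III-1 ? II-3×II-4: X^VY|X^vY
V/III-2 un II-3×II-4: X^VY
V/III-3 ? II-3×II-4: X^VY|X^vY
⇒ V over [I-1,I-2,II-1,II-2,II-3,II-4,III-1,III-2,III-3]: 36 consistent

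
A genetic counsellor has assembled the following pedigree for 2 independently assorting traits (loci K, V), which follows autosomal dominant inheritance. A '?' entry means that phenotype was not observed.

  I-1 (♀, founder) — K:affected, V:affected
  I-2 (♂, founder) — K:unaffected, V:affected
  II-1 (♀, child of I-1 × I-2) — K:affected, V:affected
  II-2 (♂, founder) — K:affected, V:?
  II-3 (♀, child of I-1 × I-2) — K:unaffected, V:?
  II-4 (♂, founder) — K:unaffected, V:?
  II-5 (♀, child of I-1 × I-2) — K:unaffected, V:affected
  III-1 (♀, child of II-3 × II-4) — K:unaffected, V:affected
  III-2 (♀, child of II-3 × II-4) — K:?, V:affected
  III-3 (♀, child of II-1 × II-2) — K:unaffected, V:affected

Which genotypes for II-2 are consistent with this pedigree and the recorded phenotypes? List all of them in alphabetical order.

K/I-1 aff ·: Kk
K/I-2 un ·: kk
K/II-1 aff I-1×I-2: Kk
K/II-2 aff ·: Kk
K/II-3 un I-1×I-2: kk
K/II-4 un ·: kk
K/II-5 un I-1×I-2: kk
K/III-1 un II-3×II-4: kk
K/III-2 ? II-3×II-4: kk
K/III-3 un II-1×II-2: kk
⇒ K over [I-1,I-2,II-1,II-2,II-3,II-4,II-5,III-1,III-2,III-3]: 1 consistent
V/I-1 aff ·: Vv|VV
V/I-2 aff ·: Vv|VV
V/II-1 aff I-1×I-2: Vv|VV
V/II-2 ? ·: vv|Vv|VV
V/II-3 ? I-1×I-2: vv|Vv|VV
V/II-4 ? ·: vv|Vv|VV
V/II-5 aff I-1×I-2: Vv|VV
V/III-1 aff II-3×II-4: Vv|VV
V/III-2 aff II-3×II-4: Vv|VV
V/III-3 aff II-1×II-2: Vv|VV
⇒ V over [I-1,I-2,II-1,II-2,II-3,II-4,II-5,III-1,III-2,III-3]: 870 consistent

II-2 ∈ {Kk VV, Kk Vv, Kk vv}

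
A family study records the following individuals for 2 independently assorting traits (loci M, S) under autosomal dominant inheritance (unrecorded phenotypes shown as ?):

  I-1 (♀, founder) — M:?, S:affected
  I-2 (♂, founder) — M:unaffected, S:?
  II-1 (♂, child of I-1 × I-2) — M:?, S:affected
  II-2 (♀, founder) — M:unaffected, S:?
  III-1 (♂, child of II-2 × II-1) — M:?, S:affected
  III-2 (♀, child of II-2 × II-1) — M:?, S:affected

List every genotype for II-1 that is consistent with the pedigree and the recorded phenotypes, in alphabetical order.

II-1 ∈ {Mm SS, Mm Ss, mm SS, mm Ss}

M/I-1 ? ·: mm|Mm|MM
M/I-2 un ·: mm
M/II-1 ? I-1×I-2: mm|Mm
M/II-2 un ·: mm
M/III-1 ? II-2×II-1: mm|Mm
M/III-2 ? II-2×II-1: mm|Mm
⇒ M over [I-1,I-2,II-1,II-2,III-1,III-2]: 10 consistent
S/I-1 aff ·: Ss|SS
S/I-2 ? ·: ss|Ss|SS
S/II-1 aff I-1×I-2: Ss|SS
S/II-2 ? ·: ss|Ss|SS
S/III-1 aff II-2×II-1: Ss|SS
S/III-2 aff II-2×II-1: Ss|SS
⇒ S over [I-1,I-2,II-1,II-2,III-1,III-2]: 69 consistent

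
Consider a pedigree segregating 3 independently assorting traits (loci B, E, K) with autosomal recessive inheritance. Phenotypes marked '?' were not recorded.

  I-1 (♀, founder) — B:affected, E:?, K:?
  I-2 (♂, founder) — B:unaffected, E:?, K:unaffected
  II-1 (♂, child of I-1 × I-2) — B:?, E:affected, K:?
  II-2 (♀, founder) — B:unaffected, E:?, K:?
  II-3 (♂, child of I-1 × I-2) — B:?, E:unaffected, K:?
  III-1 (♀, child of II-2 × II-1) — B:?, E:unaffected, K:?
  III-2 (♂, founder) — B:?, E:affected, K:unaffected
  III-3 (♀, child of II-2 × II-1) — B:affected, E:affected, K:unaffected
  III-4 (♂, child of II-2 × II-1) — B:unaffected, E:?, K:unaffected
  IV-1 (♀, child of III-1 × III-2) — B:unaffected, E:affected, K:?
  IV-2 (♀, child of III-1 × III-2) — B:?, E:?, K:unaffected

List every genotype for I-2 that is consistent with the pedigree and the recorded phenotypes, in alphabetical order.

I-2 ∈ {BB Ee KK, BB Ee Kk, BB ee KK, BB ee Kk, Bb Ee KK, Bb Ee Kk, Bb ee KK, Bb ee Kk}

B/I-1 aff ·: bb
B/I-2 un ·: BB|Bb
B/II-1 ? I-1×I-2: Bb|bb
B/II-2 un ·: Bb
B/II-3 ? I-1×I-2: Bb|bb
B/III-1 ? II-2×II-1: BB|Bb|bb
B/III-2 ? ·: BB|Bb|bb
B/III-3 aff II-2×II-1: bb
B/III-4 un II-2×II-1: BB|Bb
B/IV-1 un III-1×III-2: BB|Bb
B/IV-2 ? III-1×III-2: BB|Bb|bb
⇒ B over [I-1,I-2,II-1,II-2,II-3,III-1,III-2,III-3,III-4,IV-1,IV-2]: 156 consistent
E/I-1 ? ·: Ee|ee
E/I-2 ? ·: Ee|ee
E/II-1 aff I-1×I-2: ee
E/II-2 ? ·: Ee
E/II-3 un I-1×I-2: EE|Ee
E/III-1 un II-2×II-1: Ee
E/III-2 aff ·: ee
E/III-3 aff II-2×II-1: ee
E/III-4 ? II-2×II-1: Ee|ee
E/IV-1 aff III-1×III-2: ee
E/IV-2 ? III-1×III-2: Ee|ee
⇒ E over [I-1,I-2,II-1,II-2,II-3,III-1,III-2,III-3,III-4,IV-1,IV-2]: 16 consistent
K/I-1 ? ·: KK|Kk|kk
K/I-2 un ·: KK|Kk
K/II-1 ? I-1×I-2: KK|Kk|kk
K/II-2 ? ·: KK|Kk|kk
K/II-3 ? I-1×I-2: KK|Kk|kk
K/III-1 ? II-2×II-1: KK|Kk|kk
K/III-2 un ·: KK|Kk
K/III-3 un II-2×II-1: KK|Kk
K/III-4 un II-2×II-1: KK|Kk
K/IV-1 ? III-1×III-2: KK|Kk|kk
K/IV-2 un III-1×III-2: KK|Kk
⇒ K over [I-1,I-2,II-1,II-2,II-3,III-1,III-2,III-3,III-4,IV-1,IV-2]: 2165 consistent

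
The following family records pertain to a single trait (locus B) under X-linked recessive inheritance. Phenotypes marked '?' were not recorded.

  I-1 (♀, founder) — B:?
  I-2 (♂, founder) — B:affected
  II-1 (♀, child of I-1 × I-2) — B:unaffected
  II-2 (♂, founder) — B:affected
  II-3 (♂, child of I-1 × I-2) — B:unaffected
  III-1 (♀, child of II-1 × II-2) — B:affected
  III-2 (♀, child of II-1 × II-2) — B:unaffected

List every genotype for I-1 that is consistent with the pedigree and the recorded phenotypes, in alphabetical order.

I-1 ∈ {X^BX^B, X^BX^b}

B/I-1 ? ·: X^BX^B|X^BX^b
B/I-2 aff ·: X^bY
B/II-1 un I-1×I-2: X^BX^b
B/II-2 aff ·: X^bY
B/II-3 un I-1×I-2: X^BY
B/III-1 aff II-1×II-2: X^bX^b
B/III-2 un II-1×II-2: X^BX^b
⇒ B over [I-1,I-2,II-1,II-2,II-3,III-1,III-2]: 2 consistent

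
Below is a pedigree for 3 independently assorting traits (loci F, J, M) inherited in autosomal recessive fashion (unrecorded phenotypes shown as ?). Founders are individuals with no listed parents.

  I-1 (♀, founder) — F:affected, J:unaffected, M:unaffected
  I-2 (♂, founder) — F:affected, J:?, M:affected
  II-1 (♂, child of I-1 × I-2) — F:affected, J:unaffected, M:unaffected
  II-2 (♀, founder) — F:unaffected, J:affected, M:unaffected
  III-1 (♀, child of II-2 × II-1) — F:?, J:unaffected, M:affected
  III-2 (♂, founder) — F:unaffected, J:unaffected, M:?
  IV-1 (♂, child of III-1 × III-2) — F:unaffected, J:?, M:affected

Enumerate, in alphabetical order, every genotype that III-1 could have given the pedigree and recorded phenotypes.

F/I-1 aff ·: ff
F/I-2 aff ·: ff
F/II-1 aff I-1×I-2: ff
F/II-2 un ·: FF|Ff
F/III-1 ? II-2×II-1: Ff|ff
F/III-2 un ·: FF|Ff
F/IV-1 un III-1×III-2: FF|Ff
⇒ F over [I-1,I-2,II-1,II-2,III-1,III-2,IV-1]: 10 consistent
J/I-1 un ·: JJ|Jj
J/I-2 ? ·: JJ|Jj|jj
J/II-1 un I-1×I-2: JJ|Jj
J/II-2 aff ·: jj
J/III-1 un II-2×II-1: Jj
J/III-2 un ·: JJ|Jj
J/IV-1 ? III-1×III-2: JJ|Jj|jj
⇒ J over [I-1,I-2,II-1,II-2,III-1,III-2,IV-1]: 45 consistent
M/I-1 un ·: MM|Mm
M/I-2 aff ·: mm
M/II-1 un I-1×I-2: Mm
M/II-2 un ·: Mm
M/III-1 aff II-2×II-1: mm
M/III-2 ? ·: Mm|mm
M/IV-1 aff III-1×III-2: mm
⇒ M over [I-1,I-2,II-1,II-2,III-1,III-2,IV-1]: 4 consistent

III-1 ∈ {Ff Jj mm, ff Jj mm}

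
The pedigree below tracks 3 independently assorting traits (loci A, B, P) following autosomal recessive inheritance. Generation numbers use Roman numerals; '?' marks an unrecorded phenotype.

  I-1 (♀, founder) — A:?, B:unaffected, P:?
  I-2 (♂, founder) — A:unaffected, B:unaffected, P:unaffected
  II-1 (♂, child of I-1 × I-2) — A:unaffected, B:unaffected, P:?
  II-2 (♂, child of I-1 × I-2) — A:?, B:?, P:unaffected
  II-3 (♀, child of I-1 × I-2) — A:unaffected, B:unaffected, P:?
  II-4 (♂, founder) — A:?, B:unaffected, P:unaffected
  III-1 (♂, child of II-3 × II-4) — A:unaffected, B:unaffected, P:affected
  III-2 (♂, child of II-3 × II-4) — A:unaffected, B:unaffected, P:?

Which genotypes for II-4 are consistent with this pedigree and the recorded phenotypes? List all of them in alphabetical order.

II-4 ∈ {AA BB Pp, AA Bb Pp, Aa BB Pp, Aa Bb Pp, aa BB Pp, aa Bb Pp}

A/I-1 ? ·: AA|Aa|aa
A/I-2 un ·: AA|Aa
A/II-1 un I-1×I-2: AA|Aa
A/II-2 ? I-1×I-2: AA|Aa|aa
A/II-3 un I-1×I-2: AA|Aa
A/II-4 ? ·: AA|Aa|aa
A/III-1 un II-3×II-4: AA|Aa
A/III-2 un II-3×II-4: AA|Aa
⇒ A over [I-1,I-2,II-1,II-2,II-3,II-4,III-1,III-2]: 243 consistent
B/I-1 un ·: BB|Bb
B/I-2 un ·: BB|Bb
B/II-1 un I-1×I-2: BB|Bb
B/II-2 ? I-1×I-2: BB|Bb|bb
B/II-3 un I-1×I-2: BB|Bb
B/II-4 un ·: BB|Bb
B/III-1 un II-3×II-4: BB|Bb
B/III-2 un II-3×II-4: BB|Bb
⇒ B over [I-1,I-2,II-1,II-2,II-3,II-4,III-1,III-2]: 187 consistent
P/I-1 ? ·: PP|Pp|pp
P/I-2 un ·: PP|Pp
P/II-1 ? I-1×I-2: PP|Pp|pp
P/II-2 un I-1×I-2: PP|Pp
P/II-3 ? I-1×I-2: Pp|pp
P/II-4 un ·: Pp
P/III-1 aff II-3×II-4: pp
P/III-2 ? II-3×II-4: PP|Pp|pp
⇒ P over [I-1,I-2,II-1,II-2,II-3,II-4,III-1,III-2]: 67 consistent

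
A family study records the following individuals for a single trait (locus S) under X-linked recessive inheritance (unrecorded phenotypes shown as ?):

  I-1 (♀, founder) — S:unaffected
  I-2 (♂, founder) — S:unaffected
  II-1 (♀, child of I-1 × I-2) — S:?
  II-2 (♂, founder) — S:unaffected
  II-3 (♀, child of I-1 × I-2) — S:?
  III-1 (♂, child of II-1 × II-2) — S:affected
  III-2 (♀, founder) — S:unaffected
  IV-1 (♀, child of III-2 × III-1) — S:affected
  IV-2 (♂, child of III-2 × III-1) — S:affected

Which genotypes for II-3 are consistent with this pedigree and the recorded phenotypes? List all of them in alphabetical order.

S/I-1 un ·: X^SX^s
S/I-2 un ·: X^SY
S/II-1 ? I-1×I-2: X^SX^s
S/II-2 un ·: X^SY
S/II-3 ? I-1×I-2: X^SX^S|X^SX^s
S/III-1 aff II-1×II-2: X^sY
S/III-2 un ·: X^SX^s
S/IV-1 aff III-2×III-1: X^sX^s
S/IV-2 aff III-2×III-1: X^sY
⇒ S over [I-1,I-2,II-1,II-2,II-3,III-1,III-2,IV-1,IV-2]: 2 consistent

II-3 ∈ {X^SX^S, X^SX^s}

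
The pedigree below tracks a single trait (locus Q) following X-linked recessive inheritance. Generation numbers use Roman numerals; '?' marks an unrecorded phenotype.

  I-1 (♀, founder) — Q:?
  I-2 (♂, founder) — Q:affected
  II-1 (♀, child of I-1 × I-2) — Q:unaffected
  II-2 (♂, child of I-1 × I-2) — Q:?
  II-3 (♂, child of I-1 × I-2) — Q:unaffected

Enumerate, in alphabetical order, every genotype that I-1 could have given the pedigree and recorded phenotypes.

Q/I-1 ? ·: X^QX^Q|X^QX^q
Q/I-2 aff ·: X^qY
Q/II-1 un I-1×I-2: X^QX^q
Q/II-2 ? I-1×I-2: X^QY|X^qY
Q/II-3 un I-1×I-2: X^QY
⇒ Q over [I-1,I-2,II-1,II-2,II-3]: 3 consistent

I-1 ∈ {X^QX^Q, X^QX^q}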